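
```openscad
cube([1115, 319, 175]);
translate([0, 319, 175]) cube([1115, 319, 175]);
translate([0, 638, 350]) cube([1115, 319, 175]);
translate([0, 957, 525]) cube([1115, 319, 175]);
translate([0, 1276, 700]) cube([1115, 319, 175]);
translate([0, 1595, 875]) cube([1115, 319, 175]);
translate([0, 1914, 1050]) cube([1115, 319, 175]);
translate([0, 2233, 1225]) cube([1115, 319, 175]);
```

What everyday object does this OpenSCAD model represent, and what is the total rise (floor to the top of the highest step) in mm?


A staircase. The total rise is 1400 mm.

8 identical blocks, each offset up and back from the previous — a staircase. Each step is 175 mm tall and there are 8 of them, so the total rise is 8 × 175 = 1400 mm.


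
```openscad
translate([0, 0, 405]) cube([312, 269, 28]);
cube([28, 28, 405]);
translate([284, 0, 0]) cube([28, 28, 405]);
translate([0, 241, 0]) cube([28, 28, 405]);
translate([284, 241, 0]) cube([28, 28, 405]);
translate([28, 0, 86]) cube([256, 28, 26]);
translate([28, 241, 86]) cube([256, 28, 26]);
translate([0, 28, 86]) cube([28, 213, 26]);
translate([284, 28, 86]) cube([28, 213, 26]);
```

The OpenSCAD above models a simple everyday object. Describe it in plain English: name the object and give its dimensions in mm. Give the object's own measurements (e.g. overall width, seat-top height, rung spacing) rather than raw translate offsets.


A simple wooden stool: a rectangular seat 312 mm (x) by 269 mm (y), 28 mm thick, top face at z = 433 mm, on four square legs, each 28×28 mm in cross-section. The legs rest on z = 0, each flush with a corner of the seat. Four stretchers, 28 mm wide and 26 mm tall, connect adjacent legs with their undersides at z = 86 mm, each running between the inner faces of the legs it joins and aligned with the legs' outer faces on the other axis.


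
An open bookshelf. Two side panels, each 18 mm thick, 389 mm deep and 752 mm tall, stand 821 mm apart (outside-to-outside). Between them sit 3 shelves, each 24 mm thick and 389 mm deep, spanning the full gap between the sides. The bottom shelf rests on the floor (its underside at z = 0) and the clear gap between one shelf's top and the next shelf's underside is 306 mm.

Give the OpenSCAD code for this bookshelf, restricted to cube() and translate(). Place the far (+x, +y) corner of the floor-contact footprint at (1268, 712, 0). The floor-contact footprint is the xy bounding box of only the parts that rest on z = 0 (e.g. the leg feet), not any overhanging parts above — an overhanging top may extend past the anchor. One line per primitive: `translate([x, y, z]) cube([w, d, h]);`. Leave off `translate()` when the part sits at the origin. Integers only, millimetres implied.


translate([447, 323, 0]) cube([18, 389, 752]);
translate([1250, 323, 0]) cube([18, 389, 752]);
translate([465, 323, 0]) cube([785, 389, 24]);
translate([465, 323, 330]) cube([785, 389, 24]);
translate([465, 323, 660]) cube([785, 389, 24]);


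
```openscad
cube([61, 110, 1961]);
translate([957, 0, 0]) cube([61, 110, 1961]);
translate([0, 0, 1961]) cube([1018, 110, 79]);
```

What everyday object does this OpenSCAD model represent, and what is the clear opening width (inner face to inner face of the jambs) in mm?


A door frame. The clear opening width is 896 mm.

Two 1961 mm tall posts with a header on top — a door frame. The left jamb is 61 mm wide at x = 0; the right jamb starts at x = 957. The clear opening is 957 − 61 = 896 mm.


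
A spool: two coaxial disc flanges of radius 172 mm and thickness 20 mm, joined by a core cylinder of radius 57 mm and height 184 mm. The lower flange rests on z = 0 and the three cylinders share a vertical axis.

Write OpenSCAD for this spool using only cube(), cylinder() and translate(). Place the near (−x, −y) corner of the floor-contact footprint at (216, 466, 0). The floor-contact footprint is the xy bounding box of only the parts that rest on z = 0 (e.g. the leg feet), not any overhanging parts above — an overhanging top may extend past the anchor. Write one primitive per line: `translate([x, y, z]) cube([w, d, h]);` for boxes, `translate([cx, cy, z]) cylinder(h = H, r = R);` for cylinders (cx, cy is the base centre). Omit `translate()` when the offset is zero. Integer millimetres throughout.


translate([388, 638, 0]) cylinder(h = 20, r = 172);
translate([388, 638, 20]) cylinder(h = 184, r = 57);
translate([388, 638, 204]) cylinder(h = 20, r = 172);


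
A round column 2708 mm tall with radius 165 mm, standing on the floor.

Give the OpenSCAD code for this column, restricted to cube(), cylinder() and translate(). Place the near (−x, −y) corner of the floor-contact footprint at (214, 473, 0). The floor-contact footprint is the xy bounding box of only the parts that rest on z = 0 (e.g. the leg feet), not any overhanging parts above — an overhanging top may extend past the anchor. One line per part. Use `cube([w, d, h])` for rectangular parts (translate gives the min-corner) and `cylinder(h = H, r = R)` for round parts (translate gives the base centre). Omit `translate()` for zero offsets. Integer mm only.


translate([379, 638, 0]) cylinder(h = 2708, r = 165);


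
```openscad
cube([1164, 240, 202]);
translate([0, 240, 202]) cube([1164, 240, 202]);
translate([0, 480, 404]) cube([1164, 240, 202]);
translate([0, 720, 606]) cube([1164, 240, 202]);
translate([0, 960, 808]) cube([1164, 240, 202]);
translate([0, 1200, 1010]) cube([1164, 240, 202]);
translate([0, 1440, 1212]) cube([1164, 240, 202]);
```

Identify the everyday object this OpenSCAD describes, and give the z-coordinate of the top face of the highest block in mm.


A staircase. The total rise is 1414 mm.

7 identical blocks, each offset up and back from the previous — a staircase. Each step is 202 mm tall and there are 7 of them, so the total rise is 7 × 202 = 1414 mm.


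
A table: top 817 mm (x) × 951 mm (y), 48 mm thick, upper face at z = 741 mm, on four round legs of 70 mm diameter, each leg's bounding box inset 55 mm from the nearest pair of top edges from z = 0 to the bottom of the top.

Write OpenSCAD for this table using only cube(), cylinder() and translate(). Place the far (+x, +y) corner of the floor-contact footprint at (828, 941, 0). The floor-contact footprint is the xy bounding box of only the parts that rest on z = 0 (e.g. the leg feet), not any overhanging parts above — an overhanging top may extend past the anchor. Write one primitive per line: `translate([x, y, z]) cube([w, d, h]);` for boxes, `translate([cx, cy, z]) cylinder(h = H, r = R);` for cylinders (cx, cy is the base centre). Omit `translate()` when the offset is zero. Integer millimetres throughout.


// leg_h = 741 - 48 = 693
translate([66, 45, 693]) cube([817, 951, 48]);
translate([156, 135, 0]) cylinder(h = 693, r = 35);
translate([793, 135, 0]) cylinder(h = 693, r = 35);
translate([156, 906, 0]) cylinder(h = 693, r = 35);
translate([793, 906, 0]) cylinder(h = 693, r = 35);


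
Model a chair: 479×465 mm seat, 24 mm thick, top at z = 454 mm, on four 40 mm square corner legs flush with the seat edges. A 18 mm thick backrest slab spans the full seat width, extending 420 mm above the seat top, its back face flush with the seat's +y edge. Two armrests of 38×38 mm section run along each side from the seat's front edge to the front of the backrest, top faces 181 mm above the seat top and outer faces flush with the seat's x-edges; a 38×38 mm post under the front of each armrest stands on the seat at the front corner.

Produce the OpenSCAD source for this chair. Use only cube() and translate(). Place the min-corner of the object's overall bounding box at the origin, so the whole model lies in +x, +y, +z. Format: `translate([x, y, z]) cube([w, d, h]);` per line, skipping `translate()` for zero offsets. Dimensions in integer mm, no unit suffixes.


translate([0, 0, 430]) cube([479, 465, 24]);
cube([40, 40, 430]);
translate([439, 0, 0]) cube([40, 40, 430]);
translate([0, 425, 0]) cube([40, 40, 430]);
translate([439, 425, 0]) cube([40, 40, 430]);
translate([0, 447, 454]) cube([479, 18, 420]);
translate([0, 0, 597]) cube([38, 447, 38]);
translate([441, 0, 597]) cube([38, 447, 38]);
translate([0, 0, 454]) cube([38, 38, 143]);
translate([441, 0, 454]) cube([38, 38, 143]);


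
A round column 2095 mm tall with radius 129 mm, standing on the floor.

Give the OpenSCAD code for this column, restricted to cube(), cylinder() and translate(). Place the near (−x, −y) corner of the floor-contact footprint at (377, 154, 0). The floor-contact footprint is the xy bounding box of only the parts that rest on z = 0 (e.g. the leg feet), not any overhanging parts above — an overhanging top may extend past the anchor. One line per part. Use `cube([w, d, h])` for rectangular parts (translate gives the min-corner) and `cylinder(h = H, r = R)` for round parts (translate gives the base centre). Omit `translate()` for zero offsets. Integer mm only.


translate([506, 283, 0]) cylinder(h = 2095, r = 129);


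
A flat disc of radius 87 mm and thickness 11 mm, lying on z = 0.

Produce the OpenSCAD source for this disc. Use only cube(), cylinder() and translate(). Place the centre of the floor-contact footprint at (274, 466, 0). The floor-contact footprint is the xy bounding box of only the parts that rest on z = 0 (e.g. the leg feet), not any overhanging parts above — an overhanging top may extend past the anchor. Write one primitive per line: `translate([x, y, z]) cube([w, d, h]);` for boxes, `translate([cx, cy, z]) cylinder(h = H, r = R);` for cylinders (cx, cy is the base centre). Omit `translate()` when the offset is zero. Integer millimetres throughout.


translate([274, 466, 0]) cylinder(h = 11, r = 87);


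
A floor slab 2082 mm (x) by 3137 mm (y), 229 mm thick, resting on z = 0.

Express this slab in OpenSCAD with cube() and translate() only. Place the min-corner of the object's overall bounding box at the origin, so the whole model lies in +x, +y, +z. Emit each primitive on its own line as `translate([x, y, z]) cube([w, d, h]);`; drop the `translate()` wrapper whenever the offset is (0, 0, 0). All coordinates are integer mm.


cube([2082, 3137, 229]);


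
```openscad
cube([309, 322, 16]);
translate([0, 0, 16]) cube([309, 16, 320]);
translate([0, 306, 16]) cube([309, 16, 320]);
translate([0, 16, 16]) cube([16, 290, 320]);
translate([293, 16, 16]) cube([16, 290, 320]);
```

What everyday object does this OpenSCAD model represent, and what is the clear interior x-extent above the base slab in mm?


An open box. The internal width is 277 mm.

A 309×322 base slab with four walls standing on it — an open box. The base is 309 mm wide and the walls are 16 mm thick, so the internal width is 309 − 2 × 16 = 277 mm.


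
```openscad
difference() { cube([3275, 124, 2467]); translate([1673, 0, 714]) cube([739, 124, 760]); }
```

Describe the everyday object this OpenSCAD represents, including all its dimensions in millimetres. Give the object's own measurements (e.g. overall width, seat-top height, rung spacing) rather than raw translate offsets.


A wall 3275 mm long (x), 124 mm thick (y), 2467 mm tall, with a rectangular window opening cut through it. The opening is 739 mm wide and 760 mm tall; its sill is at z = 714 mm and its near (−x) edge is 1673 mm from the wall's −x end. The opening passes through the full wall thickness.


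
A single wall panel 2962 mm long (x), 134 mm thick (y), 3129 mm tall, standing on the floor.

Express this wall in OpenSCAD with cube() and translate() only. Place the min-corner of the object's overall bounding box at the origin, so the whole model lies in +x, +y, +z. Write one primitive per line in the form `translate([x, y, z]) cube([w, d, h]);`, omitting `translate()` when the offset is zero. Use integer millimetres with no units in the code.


cube([2962, 134, 3129]);


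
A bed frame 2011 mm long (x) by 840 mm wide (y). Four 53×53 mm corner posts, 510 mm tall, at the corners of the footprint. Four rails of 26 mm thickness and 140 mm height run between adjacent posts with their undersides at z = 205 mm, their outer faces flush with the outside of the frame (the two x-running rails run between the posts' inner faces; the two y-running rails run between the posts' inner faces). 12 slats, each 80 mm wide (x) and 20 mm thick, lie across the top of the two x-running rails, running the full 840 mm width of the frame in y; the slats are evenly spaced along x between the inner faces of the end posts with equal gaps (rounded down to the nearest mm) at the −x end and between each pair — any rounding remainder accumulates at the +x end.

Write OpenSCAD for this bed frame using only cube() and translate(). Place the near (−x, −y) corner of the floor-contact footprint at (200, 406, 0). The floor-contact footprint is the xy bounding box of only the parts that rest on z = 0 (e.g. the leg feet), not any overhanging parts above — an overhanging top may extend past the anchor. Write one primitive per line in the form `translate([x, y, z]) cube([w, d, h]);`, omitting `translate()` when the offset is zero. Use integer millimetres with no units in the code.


translate([200, 406, 0]) cube([53, 53, 510]);
translate([200, 1193, 0]) cube([53, 53, 510]);
translate([2158, 406, 0]) cube([53, 53, 510]);
translate([2158, 1193, 0]) cube([53, 53, 510]);
translate([253, 406, 205]) cube([1905, 26, 140]);
translate([253, 1220, 205]) cube([1905, 26, 140]);
translate([200, 459, 205]) cube([26, 734, 140]);
translate([2185, 459, 205]) cube([26, 734, 140]);
translate([325, 406, 345]) cube([80, 840, 20]);
translate([477, 406, 345]) cube([80, 840, 20]);
translate([629, 406, 345]) cube([80, 840, 20]);
translate([781, 406, 345]) cube([80, 840, 20]);
translate([933, 406, 345]) cube([80, 840, 20]);
translate([1085, 406, 345]) cube([80, 840, 20]);
translate([1237, 406, 345]) cube([80, 840, 20]);
translate([1389, 406, 345]) cube([80, 840, 20]);
translate([1541, 406, 345]) cube([80, 840, 20]);
translate([1693, 406, 345]) cube([80, 840, 20]);
translate([1845, 406, 345]) cube([80, 840, 20]);
translate([1997, 406, 345]) cube([80, 840, 20]);


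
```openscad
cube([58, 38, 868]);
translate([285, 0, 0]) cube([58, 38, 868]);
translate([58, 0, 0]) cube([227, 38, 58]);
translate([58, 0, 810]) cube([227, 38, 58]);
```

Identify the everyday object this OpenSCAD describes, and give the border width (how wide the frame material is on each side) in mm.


A picture frame. The border width is 58 mm.

Four thin pieces enclosing a rectangular opening — a picture frame. The two full-height stiles are 868 mm tall; the top rail sits at z = 810 and is 58 mm tall, so the border above the opening is 868 − 810 = 58 mm, matching the stile x-width.


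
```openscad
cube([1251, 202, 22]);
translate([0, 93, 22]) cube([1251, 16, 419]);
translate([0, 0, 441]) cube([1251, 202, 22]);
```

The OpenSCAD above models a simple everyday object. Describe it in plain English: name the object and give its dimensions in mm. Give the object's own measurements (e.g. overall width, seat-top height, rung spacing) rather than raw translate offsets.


An I-beam lying along x, 1251 mm long. Overall section height 463 mm. Two flanges 202 mm wide (y) and 22 mm thick, one on the floor and one at the top; a web 16 mm thick runs between them, centred on the flange width.


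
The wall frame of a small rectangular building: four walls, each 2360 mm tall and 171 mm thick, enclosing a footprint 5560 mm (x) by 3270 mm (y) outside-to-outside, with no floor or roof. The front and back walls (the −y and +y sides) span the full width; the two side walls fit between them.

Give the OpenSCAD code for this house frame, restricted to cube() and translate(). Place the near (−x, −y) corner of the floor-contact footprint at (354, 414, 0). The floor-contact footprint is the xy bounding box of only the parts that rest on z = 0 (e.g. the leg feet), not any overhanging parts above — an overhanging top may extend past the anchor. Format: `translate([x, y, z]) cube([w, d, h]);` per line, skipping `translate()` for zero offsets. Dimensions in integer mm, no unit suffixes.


translate([354, 414, 0]) cube([5560, 171, 2360]);
translate([354, 3513, 0]) cube([5560, 171, 2360]);
translate([354, 585, 0]) cube([171, 2928, 2360]);
translate([5743, 585, 0]) cube([171, 2928, 2360]);


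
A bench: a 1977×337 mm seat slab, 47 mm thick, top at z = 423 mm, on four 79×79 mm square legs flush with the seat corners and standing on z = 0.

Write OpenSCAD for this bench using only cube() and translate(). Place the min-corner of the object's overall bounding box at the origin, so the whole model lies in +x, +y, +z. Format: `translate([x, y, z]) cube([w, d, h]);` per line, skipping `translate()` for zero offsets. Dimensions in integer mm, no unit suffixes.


translate([0, 0, 376]) cube([1977, 337, 47]);
cube([79, 79, 376]);
translate([0, 258, 0]) cube([79, 79, 376]);
translate([1898, 0, 0]) cube([79, 79, 376]);
translate([1898, 258, 0]) cube([79, 79, 376]);


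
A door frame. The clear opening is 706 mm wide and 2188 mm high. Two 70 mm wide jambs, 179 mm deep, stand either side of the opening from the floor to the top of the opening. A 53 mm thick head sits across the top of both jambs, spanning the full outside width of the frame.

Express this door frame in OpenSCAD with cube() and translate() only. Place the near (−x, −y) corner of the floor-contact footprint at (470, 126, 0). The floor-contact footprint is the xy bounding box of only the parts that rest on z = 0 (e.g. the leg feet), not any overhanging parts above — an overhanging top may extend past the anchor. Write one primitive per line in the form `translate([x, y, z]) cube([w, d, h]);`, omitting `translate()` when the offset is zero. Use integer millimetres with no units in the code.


translate([470, 126, 0]) cube([70, 179, 2188]);
translate([1246, 126, 0]) cube([70, 179, 2188]);
translate([470, 126, 2188]) cube([846, 179, 53]);


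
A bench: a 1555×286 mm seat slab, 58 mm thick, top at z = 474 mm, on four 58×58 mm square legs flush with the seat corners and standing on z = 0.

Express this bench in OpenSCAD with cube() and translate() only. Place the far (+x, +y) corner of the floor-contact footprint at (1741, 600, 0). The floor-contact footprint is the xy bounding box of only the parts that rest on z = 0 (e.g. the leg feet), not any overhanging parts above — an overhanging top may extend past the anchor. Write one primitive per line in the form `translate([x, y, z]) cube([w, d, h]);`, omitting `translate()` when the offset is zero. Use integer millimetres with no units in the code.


translate([186, 314, 416]) cube([1555, 286, 58]);
translate([186, 314, 0]) cube([58, 58, 416]);
translate([186, 542, 0]) cube([58, 58, 416]);
translate([1683, 314, 0]) cube([58, 58, 416]);
translate([1683, 542, 0]) cube([58, 58, 416]);


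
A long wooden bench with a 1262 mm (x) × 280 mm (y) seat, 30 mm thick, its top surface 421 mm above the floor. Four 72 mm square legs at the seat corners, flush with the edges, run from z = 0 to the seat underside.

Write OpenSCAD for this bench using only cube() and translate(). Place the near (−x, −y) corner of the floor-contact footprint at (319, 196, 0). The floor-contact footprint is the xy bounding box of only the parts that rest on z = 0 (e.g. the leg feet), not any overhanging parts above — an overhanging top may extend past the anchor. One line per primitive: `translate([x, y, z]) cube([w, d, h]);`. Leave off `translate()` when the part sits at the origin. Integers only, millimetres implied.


translate([319, 196, 391]) cube([1262, 280, 30]);
translate([319, 196, 0]) cube([72, 72, 391]);
translate([319, 404, 0]) cube([72, 72, 391]);
translate([1509, 196, 0]) cube([72, 72, 391]);
translate([1509, 404, 0]) cube([72, 72, 391]);


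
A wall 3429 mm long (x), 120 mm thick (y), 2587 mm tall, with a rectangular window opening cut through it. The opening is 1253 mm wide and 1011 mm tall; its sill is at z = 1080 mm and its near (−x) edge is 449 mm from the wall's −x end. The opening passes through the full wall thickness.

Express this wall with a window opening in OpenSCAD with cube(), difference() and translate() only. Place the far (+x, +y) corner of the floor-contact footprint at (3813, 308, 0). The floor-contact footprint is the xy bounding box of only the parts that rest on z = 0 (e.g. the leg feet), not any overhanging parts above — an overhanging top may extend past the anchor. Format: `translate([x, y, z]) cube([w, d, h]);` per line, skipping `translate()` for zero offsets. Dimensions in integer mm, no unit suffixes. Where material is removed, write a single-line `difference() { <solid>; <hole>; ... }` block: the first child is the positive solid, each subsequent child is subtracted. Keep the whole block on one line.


difference() { translate([384, 188, 0]) cube([3429, 120, 2587]); translate([833, 188, 1080]) cube([1253, 120, 1011]); }


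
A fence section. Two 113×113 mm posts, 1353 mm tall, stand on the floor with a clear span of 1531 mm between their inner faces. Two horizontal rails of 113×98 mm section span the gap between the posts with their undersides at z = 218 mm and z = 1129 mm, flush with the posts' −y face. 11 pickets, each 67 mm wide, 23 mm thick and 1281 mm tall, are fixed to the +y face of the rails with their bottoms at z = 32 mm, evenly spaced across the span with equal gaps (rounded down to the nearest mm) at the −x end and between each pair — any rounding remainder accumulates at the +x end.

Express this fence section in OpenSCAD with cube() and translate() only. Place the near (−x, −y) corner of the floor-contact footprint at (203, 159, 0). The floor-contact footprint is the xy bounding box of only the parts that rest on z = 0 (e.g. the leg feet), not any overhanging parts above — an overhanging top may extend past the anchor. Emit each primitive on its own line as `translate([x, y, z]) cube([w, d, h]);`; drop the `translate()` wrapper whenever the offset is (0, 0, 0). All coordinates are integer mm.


translate([203, 159, 0]) cube([113, 113, 1353]);
translate([1847, 159, 0]) cube([113, 113, 1353]);
translate([316, 159, 218]) cube([1531, 113, 98]);
translate([316, 159, 1129]) cube([1531, 113, 98]);
translate([382, 272, 32]) cube([67, 23, 1281]);
translate([515, 272, 32]) cube([67, 23, 1281]);
translate([648, 272, 32]) cube([67, 23, 1281]);
translate([781, 272, 32]) cube([67, 23, 1281]);
translate([914, 272, 32]) cube([67, 23, 1281]);
translate([1047, 272, 32]) cube([67, 23, 1281]);
translate([1180, 272, 32]) cube([67, 23, 1281]);
translate([1313, 272, 32]) cube([67, 23, 1281]);
translate([1446, 272, 32]) cube([67, 23, 1281]);
translate([1579, 272, 32]) cube([67, 23, 1281]);
translate([1712, 272, 32]) cube([67, 23, 1281]);


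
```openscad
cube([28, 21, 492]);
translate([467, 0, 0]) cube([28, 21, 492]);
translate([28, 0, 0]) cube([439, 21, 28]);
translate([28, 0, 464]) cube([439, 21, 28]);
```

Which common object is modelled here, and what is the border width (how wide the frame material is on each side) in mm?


A picture frame. The border width is 28 mm.

Four thin pieces enclosing a rectangular opening — a picture frame. The two full-height stiles are 492 mm tall; the top rail sits at z = 464 and is 28 mm tall, so the border above the opening is 492 − 464 = 28 mm, matching the stile x-width.


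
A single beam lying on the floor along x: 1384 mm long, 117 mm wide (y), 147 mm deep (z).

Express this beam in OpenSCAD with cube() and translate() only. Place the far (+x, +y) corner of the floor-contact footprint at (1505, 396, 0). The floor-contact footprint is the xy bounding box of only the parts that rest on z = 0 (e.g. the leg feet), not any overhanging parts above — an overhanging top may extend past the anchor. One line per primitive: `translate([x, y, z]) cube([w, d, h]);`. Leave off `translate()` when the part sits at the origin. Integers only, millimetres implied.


translate([121, 279, 0]) cube([1384, 117, 147]);


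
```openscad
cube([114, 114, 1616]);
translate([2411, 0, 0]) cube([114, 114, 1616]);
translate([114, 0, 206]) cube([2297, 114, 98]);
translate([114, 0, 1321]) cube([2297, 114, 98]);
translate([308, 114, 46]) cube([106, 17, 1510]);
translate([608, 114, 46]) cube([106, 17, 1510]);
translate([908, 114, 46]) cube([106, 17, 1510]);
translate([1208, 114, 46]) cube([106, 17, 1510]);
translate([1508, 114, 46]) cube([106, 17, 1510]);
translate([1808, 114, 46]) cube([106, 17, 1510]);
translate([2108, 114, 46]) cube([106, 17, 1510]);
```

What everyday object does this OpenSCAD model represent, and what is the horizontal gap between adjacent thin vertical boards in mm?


A fence section. The picket gap is 194 mm.

Two posts, two rails, 7 pickets — a fence section. Span 2297 mm holds 7 pickets of 106 mm with 8 equal gaps: ⌊(2297 − 7·106) / 8⌋ = 194 mm.


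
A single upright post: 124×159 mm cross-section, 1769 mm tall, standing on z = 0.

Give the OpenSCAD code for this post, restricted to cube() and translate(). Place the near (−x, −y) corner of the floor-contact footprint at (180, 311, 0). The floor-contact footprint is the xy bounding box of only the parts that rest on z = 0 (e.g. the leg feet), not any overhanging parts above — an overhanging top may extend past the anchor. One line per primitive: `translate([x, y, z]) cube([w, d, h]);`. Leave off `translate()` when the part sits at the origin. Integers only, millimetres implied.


translate([180, 311, 0]) cube([124, 159, 1769]);


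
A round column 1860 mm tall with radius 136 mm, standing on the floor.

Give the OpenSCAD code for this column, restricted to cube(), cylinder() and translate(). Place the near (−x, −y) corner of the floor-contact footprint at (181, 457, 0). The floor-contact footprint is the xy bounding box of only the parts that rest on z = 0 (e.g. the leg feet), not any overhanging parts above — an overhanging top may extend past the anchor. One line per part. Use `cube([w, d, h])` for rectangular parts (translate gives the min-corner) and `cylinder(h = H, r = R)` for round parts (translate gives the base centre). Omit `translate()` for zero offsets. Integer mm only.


translate([317, 593, 0]) cylinder(h = 1860, r = 136);


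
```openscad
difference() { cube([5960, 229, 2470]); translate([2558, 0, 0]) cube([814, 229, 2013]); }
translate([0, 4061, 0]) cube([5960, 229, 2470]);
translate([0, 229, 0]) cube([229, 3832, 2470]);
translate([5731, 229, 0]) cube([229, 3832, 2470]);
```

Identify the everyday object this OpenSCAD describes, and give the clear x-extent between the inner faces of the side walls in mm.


A single room. The interior width is 5502 mm.

Four walls enclosing a rectangle with a door in the front wall — a room. Outside width 5960 minus two 229 mm walls gives 5502 mm.


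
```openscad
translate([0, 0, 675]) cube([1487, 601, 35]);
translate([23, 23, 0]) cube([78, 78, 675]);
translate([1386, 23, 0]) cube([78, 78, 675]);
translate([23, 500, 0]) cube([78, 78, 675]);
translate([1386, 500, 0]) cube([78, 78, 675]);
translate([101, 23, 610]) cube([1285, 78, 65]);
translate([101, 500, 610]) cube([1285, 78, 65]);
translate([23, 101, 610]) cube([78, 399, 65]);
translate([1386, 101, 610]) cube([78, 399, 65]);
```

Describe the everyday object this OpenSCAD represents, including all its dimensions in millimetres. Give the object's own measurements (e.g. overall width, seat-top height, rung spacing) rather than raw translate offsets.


A table: top 1487 mm (x) × 601 mm (y), 35 mm thick, upper face at z = 710 mm, on four 78×78 mm square legs, each inset 23 mm from the nearest pair of top edges from z = 0 to the bottom of the top. Four apron rails, 78 mm thick and 65 mm tall, run between adjacent legs with their top edges flush with the underside of the top and their outer faces flush with the legs' outer faces.


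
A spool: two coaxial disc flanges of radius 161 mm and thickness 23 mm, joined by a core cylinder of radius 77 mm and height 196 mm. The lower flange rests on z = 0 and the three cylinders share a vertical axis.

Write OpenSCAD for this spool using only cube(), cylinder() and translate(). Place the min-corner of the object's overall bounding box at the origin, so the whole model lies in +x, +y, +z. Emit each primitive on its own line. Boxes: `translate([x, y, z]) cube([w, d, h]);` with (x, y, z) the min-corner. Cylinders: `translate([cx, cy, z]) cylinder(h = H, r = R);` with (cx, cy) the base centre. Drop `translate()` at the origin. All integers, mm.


translate([161, 161, 0]) cylinder(h = 23, r = 161);
translate([161, 161, 23]) cylinder(h = 196, r = 77);
translate([161, 161, 219]) cylinder(h = 23, r = 161);


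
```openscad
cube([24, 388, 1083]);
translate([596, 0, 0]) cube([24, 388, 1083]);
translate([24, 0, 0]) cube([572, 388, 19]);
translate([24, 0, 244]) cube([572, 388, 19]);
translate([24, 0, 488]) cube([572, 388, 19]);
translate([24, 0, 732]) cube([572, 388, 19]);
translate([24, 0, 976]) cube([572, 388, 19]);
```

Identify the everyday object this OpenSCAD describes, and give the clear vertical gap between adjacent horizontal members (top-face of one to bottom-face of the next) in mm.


A bookshelf. The clear shelf gap is 225 mm.

Two tall side panels with 5 horizontal boards between them — a bookshelf. The first two shelf undersides are at z = 0 and z = 244; with shelf thickness 19, the clear gap is 244 − 0 − 19 = 225 mm.


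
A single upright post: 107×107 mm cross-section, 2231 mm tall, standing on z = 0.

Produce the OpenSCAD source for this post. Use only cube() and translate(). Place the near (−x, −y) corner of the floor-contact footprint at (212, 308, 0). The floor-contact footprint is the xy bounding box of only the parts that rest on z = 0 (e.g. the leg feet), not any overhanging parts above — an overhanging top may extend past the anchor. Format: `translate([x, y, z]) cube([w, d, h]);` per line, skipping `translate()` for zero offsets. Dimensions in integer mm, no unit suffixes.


translate([212, 308, 0]) cube([107, 107, 2231]);


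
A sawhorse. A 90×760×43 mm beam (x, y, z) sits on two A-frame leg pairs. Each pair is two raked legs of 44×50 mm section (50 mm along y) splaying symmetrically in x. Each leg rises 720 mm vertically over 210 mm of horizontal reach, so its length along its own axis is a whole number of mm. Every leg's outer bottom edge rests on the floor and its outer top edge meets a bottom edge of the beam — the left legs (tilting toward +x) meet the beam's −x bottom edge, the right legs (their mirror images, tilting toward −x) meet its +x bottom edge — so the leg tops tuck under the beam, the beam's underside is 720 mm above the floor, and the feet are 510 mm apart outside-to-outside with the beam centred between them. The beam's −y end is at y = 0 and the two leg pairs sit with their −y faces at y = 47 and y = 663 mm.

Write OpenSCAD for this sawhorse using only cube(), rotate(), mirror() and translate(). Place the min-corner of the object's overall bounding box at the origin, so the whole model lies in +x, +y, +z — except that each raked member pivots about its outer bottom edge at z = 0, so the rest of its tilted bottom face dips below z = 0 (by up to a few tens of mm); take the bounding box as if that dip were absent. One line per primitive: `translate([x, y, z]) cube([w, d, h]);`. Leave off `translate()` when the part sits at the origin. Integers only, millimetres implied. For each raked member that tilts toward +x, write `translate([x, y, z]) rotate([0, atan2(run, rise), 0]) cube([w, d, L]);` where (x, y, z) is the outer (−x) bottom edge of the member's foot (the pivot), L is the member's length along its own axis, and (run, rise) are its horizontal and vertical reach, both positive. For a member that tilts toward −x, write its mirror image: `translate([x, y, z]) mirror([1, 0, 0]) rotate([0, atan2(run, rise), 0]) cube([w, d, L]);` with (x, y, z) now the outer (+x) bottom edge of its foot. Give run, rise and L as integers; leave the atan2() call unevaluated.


translate([210, 0, 720]) cube([90, 760, 43]);
translate([0, 47, 0]) rotate([0, atan2(210, 720), 0]) cube([44, 50, 750]);
translate([510, 47, 0]) mirror([1, 0, 0]) rotate([0, atan2(210, 720), 0]) cube([44, 50, 750]);
translate([0, 663, 0]) rotate([0, atan2(210, 720), 0]) cube([44, 50, 750]);
translate([510, 663, 0]) mirror([1, 0, 0]) rotate([0, atan2(210, 720), 0]) cube([44, 50, 750]);


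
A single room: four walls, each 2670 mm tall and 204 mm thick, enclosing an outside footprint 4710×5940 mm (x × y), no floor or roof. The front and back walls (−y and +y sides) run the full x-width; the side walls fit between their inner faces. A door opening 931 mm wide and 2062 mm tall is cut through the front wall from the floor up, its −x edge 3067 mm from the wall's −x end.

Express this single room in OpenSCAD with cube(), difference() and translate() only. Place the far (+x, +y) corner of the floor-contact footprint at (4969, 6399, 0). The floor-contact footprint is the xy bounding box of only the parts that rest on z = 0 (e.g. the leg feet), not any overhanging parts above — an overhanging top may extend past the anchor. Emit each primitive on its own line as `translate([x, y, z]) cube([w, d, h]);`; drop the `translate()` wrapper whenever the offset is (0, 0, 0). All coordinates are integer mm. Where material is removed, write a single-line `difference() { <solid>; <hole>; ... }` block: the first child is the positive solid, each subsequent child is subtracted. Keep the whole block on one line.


difference() { translate([259, 459, 0]) cube([4710, 204, 2670]); translate([3326, 459, 0]) cube([931, 204, 2062]); }
translate([259, 6195, 0]) cube([4710, 204, 2670]);
translate([259, 663, 0]) cube([204, 5532, 2670]);
translate([4765, 663, 0]) cube([204, 5532, 2670]);


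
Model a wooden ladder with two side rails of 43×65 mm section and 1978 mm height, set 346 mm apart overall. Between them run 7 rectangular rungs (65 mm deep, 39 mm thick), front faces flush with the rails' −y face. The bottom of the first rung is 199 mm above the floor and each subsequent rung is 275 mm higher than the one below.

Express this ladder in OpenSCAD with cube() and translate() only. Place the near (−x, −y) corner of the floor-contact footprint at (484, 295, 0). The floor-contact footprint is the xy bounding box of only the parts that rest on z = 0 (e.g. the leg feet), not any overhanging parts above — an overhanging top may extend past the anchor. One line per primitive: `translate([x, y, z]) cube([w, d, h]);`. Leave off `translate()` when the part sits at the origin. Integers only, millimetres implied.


translate([484, 295, 0]) cube([43, 65, 1978]);
translate([787, 295, 0]) cube([43, 65, 1978]);
translate([527, 295, 199]) cube([260, 65, 39]);
translate([527, 295, 474]) cube([260, 65, 39]);
translate([527, 295, 749]) cube([260, 65, 39]);
translate([527, 295, 1024]) cube([260, 65, 39]);
translate([527, 295, 1299]) cube([260, 65, 39]);
translate([527, 295, 1574]) cube([260, 65, 39]);
translate([527, 295, 1849]) cube([260, 65, 39]);


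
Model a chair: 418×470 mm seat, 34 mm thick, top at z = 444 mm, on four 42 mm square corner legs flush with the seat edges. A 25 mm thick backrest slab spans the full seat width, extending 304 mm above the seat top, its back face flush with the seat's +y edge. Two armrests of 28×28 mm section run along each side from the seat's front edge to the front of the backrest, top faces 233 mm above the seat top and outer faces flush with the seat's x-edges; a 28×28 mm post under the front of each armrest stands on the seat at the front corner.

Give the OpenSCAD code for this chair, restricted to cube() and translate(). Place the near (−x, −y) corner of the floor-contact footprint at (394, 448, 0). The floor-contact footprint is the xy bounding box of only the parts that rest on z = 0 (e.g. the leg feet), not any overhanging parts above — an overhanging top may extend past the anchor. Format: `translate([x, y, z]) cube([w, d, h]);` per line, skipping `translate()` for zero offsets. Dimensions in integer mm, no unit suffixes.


translate([394, 448, 410]) cube([418, 470, 34]);
translate([394, 448, 0]) cube([42, 42, 410]);
translate([770, 448, 0]) cube([42, 42, 410]);
translate([394, 876, 0]) cube([42, 42, 410]);
translate([770, 876, 0]) cube([42, 42, 410]);
translate([394, 893, 444]) cube([418, 25, 304]);
translate([394, 448, 649]) cube([28, 445, 28]);
translate([784, 448, 649]) cube([28, 445, 28]);
translate([394, 448, 444]) cube([28, 28, 205]);
translate([784, 448, 444]) cube([28, 28, 205]);


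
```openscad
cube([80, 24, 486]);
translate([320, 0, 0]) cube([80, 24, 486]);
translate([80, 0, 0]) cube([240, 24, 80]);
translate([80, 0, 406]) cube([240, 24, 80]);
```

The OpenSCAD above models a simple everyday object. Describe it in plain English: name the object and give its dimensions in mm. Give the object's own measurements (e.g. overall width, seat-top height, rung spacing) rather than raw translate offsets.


A rectangular picture frame lying in the x–z plane (depth along y). The opening is 240 mm wide (x) by 326 mm tall (z), surrounded by a border 80 mm wide on all four sides. The frame is 24 mm deep and is made of two full-height vertical stiles with two horizontal rails fitted between them.


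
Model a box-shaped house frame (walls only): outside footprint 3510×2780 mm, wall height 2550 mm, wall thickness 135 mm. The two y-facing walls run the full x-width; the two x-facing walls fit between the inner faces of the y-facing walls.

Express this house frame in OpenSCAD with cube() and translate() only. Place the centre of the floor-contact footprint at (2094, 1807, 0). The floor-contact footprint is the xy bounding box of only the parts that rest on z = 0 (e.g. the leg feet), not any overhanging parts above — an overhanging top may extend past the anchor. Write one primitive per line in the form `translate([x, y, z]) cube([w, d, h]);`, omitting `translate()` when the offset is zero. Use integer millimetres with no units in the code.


translate([339, 417, 0]) cube([3510, 135, 2550]);
translate([339, 3062, 0]) cube([3510, 135, 2550]);
translate([339, 552, 0]) cube([135, 2510, 2550]);
translate([3714, 552, 0]) cube([135, 2510, 2550]);


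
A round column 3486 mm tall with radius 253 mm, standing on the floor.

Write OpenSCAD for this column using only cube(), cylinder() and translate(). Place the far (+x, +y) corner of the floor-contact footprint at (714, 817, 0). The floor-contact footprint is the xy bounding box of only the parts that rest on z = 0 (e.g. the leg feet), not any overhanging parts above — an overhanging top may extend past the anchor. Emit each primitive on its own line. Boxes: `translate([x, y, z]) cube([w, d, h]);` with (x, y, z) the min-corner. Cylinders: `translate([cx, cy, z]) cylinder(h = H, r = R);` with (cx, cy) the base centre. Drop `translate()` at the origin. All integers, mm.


translate([461, 564, 0]) cylinder(h = 3486, r = 253);


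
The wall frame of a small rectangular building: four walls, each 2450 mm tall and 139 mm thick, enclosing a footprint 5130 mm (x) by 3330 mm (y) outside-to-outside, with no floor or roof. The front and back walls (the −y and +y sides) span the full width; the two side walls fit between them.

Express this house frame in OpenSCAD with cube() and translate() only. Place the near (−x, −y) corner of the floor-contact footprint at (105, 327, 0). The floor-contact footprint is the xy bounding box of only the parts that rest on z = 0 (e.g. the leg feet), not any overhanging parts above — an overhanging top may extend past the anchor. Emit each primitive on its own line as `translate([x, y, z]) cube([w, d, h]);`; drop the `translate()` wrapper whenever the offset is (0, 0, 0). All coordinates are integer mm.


translate([105, 327, 0]) cube([5130, 139, 2450]);
translate([105, 3518, 0]) cube([5130, 139, 2450]);
translate([105, 466, 0]) cube([139, 3052, 2450]);
translate([5096, 466, 0]) cube([139, 3052, 2450]);


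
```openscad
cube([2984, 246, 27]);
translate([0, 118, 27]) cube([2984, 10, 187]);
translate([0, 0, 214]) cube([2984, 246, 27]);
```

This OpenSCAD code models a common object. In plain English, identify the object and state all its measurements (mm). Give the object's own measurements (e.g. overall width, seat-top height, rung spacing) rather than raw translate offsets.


An I-beam lying along x, 2984 mm long. Overall section height 241 mm. Two flanges 246 mm wide (y) and 27 mm thick, one on the floor and one at the top; a web 10 mm thick runs between them, centred on the flange width.
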